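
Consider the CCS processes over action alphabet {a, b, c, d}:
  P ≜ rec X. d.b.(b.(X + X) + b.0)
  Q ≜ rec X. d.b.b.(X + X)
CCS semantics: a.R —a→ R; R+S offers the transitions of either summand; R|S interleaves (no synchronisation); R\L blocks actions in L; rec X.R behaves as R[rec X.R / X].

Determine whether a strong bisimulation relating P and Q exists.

LTS(P): 5 reachable states
  s0 = rec X. d.b.(b.(X + X) + b.0) has moves --d--▸ s1
  s1 = b.(b.((rec X. d.b.(b.(X + X) + b.0)) + (rec X. d.b.(b.(X + X) + b.0))) + b.0) has moves --b--▸ s2
  s2 = b.((rec X. d.b.(b.(X + X) + b.0)) + (rec X. d.b.(b.(X + X) + b.0))) + b.0 has moves --b--▸ s3, --b--▸ s4
  s3 = (rec X. d.b.(b.(X + X) + b.0)) + (rec X. d.b.(b.(X + X) + b.0)) has moves --d--▸ s1
  s4 = 0 has moves deadlocked
LTS(Q): 4 reachable states
  t0 = rec X. d.b.b.(X + X) has moves --d--▸ t1
  t1 = b.b.((rec X. d.b.b.(X + X)) + (rec X. d.b.b.(X + X))) has moves --b--▸ t2
  t2 = b.((rec X. d.b.b.(X + X)) + (rec X. d.b.b.(X + X))) has moves --b--▸ t3
  t3 = (rec X. d.b.b.(X + X)) + (rec X. d.b.b.(X + X)) has moves --d--▸ t1
Bisimilarity quotient blocks:
  B0 = {s0, s3}
  B1 = {s1}
  B2 = {s2}
  B3 = {s4}
  B4 = {t0, t3}
  B5 = {t1}
  B6 = {t2}
s0 ∈ B0, t0 ∈ B4 → different blocks

P ≁ Q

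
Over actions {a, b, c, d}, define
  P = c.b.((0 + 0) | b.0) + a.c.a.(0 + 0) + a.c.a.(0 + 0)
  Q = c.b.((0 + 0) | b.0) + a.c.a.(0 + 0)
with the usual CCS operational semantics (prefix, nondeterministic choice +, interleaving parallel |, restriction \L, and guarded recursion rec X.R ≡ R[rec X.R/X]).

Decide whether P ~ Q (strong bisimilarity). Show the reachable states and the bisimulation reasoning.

P ~ Q

Reachable graph of P (7 states):
  m0 = c.b.((0 + 0) | b.0) + a.c.a.(0 + 0) + a.c.a.(0 + 0) | --a--▸ m1, --c--▸ m2
  m1 = c.a.(0 + 0) | --c--▸ m3
  m2 = b.((0 + 0) | b.0) | --b--▸ m4
  m3 = a.(0 + 0) | --a--▸ m5
  m4 = (0 + 0) | b.0 | --b--▸ m6
  m5 = 0 + 0 | ∅
  m6 = (0 + 0) | 0 | ∅
Reachable graph of Q (7 states):
  n0 = c.b.((0 + 0) | b.0) + a.c.a.(0 + 0) | --a--▸ n1, --c--▸ n2
  n1 = c.a.(0 + 0) | --c--▸ n3
  n2 = b.((0 + 0) | b.0) | --b--▸ n4
  n3 = a.(0 + 0) | --a--▸ n5
  n4 = (0 + 0) | b.0 | --b--▸ n6
  n5 = 0 + 0 | ∅
  n6 = (0 + 0) | 0 | ∅
Partition-refinement fixed point:
  B0 = {m0, n0}
  B1 = {m2, n2}
  B2 = {m4, n4}
  B3 = {m5, m6, n5, n6}
  B4 = {m1, n1}
  B5 = {m3, n3}
m0 ∈ B0, n0 ∈ B0 → same block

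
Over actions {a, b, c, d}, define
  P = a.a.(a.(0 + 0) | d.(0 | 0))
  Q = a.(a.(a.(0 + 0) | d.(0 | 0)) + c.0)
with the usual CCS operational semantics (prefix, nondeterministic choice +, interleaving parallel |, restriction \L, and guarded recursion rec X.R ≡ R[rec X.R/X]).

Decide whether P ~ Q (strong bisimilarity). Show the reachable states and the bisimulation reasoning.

P ≁ Q

LTS(P): 6 reachable states
  s0 = a.a.(a.(0 + 0) | d.(0 | 0)) → ··a··> s1
  s1 = a.(a.(0 + 0) | d.(0 | 0)) → ··a··> s2
  s2 = a.(0 + 0) | d.(0 | 0) → ··a··> s3, ··d··> s4
  s3 = (0 + 0) | d.(0 | 0) → ··d··> s5
  s4 = a.(0 + 0) | (0 | 0) → ··a··> s5
  s5 = (0 + 0) | (0 | 0) → ∅
LTS(Q): 7 reachable states
  t0 = a.(a.(a.(0 + 0) | d.(0 | 0)) + c.0) → ··a··> t1
  t1 = a.(a.(0 + 0) | d.(0 | 0)) + c.0 → ··a··> t2, ··c··> t3
  t2 = a.(0 + 0) | d.(0 | 0) → ··a··> t4, ··d··> t5
  t3 = 0 → ∅
  t4 = (0 + 0) | d.(0 | 0) → ··d··> t6
  t5 = a.(0 + 0) | (0 | 0) → ··a··> t6
  t6 = (0 + 0) | (0 | 0) → ∅
Coarsest stable partition (strong bisimilarity classes):
  B0 = {s0}
  B1 = {s1}
  B2 = {s2, t2}
  B3 = {s4, t5}
  B4 = {s5, t3, t6}
  B5 = {s3, t4}
  B6 = {t0}
  B7 = {t1}
s0 ∈ B0, t0 ∈ B6 → different blocks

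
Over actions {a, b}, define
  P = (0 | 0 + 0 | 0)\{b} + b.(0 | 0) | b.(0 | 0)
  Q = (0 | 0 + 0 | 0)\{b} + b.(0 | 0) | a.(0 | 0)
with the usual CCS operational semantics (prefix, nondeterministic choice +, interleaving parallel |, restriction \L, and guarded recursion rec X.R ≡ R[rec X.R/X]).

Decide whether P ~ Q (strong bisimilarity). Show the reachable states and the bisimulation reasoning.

NO

LTS(P): 4 reachable states
  u0 = (0 | 0 + 0 | 0)\{b} + b.(0 | 0) | b.(0 | 0) ⊢ =b=> u1, =b=> u2
  u1 = 0 | 0 | b.(0 | 0) ⊢ =b=> u3
  u2 = b.(0 | 0) | (0 | 0) ⊢ =b=> u3
  u3 = 0 | 0 | (0 | 0) ⊢ stopped
LTS(Q): 4 reachable states
  v0 = (0 | 0 + 0 | 0)\{b} + b.(0 | 0) | a.(0 | 0) ⊢ =a=> v1, =b=> v2
  v1 = b.(0 | 0) | (0 | 0) ⊢ =b=> v3
  v2 = 0 | 0 | a.(0 | 0) ⊢ =a=> v3
  v3 = 0 | 0 | (0 | 0) ⊢ stopped
Bisimilarity quotient blocks:
  B0 = {u0}
  B1 = {u1, u2, v1}
  B2 = {u3, v3}
  B3 = {v0}
  B4 = {v2}
u0 ∈ B0, v0 ∈ B3 → different blocks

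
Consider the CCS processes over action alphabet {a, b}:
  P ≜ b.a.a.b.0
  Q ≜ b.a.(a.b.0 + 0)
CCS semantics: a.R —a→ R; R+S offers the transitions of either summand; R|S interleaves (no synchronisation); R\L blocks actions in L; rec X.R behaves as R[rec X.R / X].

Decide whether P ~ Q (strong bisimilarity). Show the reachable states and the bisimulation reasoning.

LTS(P): 5 reachable states
  p0 = b.a.a.b.0 → --b--▸ p1
  p1 = a.a.b.0 → --a--▸ p2
  p2 = a.b.0 → --a--▸ p3
  p3 = b.0 → --b--▸ p4
  p4 = 0 → ·
LTS(Q): 5 reachable states
  q0 = b.a.(a.b.0 + 0) → --b--▸ q1
  q1 = a.(a.b.0 + 0) → --a--▸ q2
  q2 = a.b.0 + 0 → --a--▸ q3
  q3 = b.0 → --b--▸ q4
  q4 = 0 → ·
Partition-refinement fixed point:
  B0 = {p0, q0}
  B1 = {p1, q1}
  B2 = {p2, q2}
  B3 = {p3, q3}
  B4 = {p4, q4}
p0 ∈ B0, q0 ∈ B0 → same block

YES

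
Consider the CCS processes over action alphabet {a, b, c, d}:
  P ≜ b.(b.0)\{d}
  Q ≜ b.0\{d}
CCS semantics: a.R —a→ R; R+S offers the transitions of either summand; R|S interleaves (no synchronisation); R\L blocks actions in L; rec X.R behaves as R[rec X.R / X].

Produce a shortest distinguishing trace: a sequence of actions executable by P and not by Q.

LTS(P): 3 reachable states
  p0 = b.(b.0)\{d} ⊢ ··b··> p1
  p1 = (b.0)\{d} ⊢ ··b··> p2
  p2 = 0\{d} ⊢ ∅
LTS(Q): 2 reachable states
  q0 = b.0\{d} ⊢ ··b··> q1
  q1 = 0\{d} ⊢ ∅
Trace ⟨bb⟩ through P, begin at {p0}:
  step 1 (b): {p1}
  step 2 (b): {p2}
  P completes σ.
Trace ⟨bb⟩ through Q, begin at {q0}:
  step 1 (b): {q1}
  step 2 (b): no successor for Q

bb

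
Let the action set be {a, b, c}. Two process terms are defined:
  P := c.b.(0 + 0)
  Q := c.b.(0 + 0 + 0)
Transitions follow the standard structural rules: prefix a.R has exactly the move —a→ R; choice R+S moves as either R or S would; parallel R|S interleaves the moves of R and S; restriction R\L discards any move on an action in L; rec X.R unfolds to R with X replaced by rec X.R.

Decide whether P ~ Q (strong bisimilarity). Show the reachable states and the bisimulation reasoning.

YES

LTS(P): 3 reachable states
  p0 = c.b.(0 + 0) | ··c··> p1
  p1 = b.(0 + 0) | ··b··> p2
  p2 = 0 + 0 | (no moves)
LTS(Q): 3 reachable states
  q0 = c.b.(0 + 0 + 0) | ··c··> q1
  q1 = b.(0 + 0 + 0) | ··b··> q2
  q2 = 0 + 0 + 0 | (no moves)
Bisimilarity quotient blocks:
  B0 = {p0, q0}
  B1 = {p1, q1}
  B2 = {p2, q2}
p0 ∈ B0, q0 ∈ B0 → same block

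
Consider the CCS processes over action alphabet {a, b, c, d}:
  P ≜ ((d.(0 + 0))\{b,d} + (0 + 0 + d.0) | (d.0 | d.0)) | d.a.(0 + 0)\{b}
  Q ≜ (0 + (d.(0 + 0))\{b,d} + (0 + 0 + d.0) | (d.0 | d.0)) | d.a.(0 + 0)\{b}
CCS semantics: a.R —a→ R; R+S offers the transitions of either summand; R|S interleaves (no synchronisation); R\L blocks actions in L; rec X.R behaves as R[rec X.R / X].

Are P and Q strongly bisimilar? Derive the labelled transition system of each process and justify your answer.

Reachable graph of P (24 states):
  u0 = ((d.(0 + 0))\{b,d} + (0 + 0 + d.0) | (d.0 | d.0)) | d.a.(0 + 0)\{b} | =d=> u1, =d=> u2, =d=> u3, =d=> u4
  u1 = ((d.(0 + 0))\{b,d} + (0 + 0 + d.0) | (d.0 | d.0)) | a.(0 + 0)\{b} | =a=> u5, =d=> u6, =d=> u7, =d=> u8
  u2 = (0 + 0 + d.0) | (0 | d.0) | d.a.(0 + 0)\{b} | =d=> u10, =d=> u6, =d=> u9
  u3 = (0 + 0 + d.0) | (d.0 | 0) | d.a.(0 + 0)\{b} | =d=> u11, =d=> u7, =d=> u9
  u4 = 0 | (d.0 | d.0) | d.a.(0 + 0)\{b} | =d=> u10, =d=> u11, =d=> u8
  u5 = ((d.(0 + 0))\{b,d} + (0 + 0 + d.0) | (d.0 | d.0)) | (0 + 0)\{b} | =d=> u12, =d=> u13, =d=> u14
  u6 = (0 + 0 + d.0) | (0 | d.0) | a.(0 + 0)\{b} | =a=> u12, =d=> u15, =d=> u16
  u7 = (0 + 0 + d.0) | (d.0 | 0) | a.(0 + 0)\{b} | =a=> u13, =d=> u15, =d=> u17
  u8 = 0 | (d.0 | d.0) | a.(0 + 0)\{b} | =a=> u14, =d=> u16, =d=> u17
  u9 = (0 + 0 + d.0) | (0 | 0) | d.a.(0 + 0)\{b} | =d=> u15, =d=> u18
  u10 = 0 | (0 | d.0) | d.a.(0 + 0)\{b} | =d=> u16, =d=> u18
  u11 = 0 | (d.0 | 0) | d.a.(0 + 0)\{b} | =d=> u17, =d=> u18
  u12 = (0 + 0 + d.0) | (0 | d.0) | (0 + 0)\{b} | =d=> u19, =d=> u20
  u13 = (0 + 0 + d.0) | (d.0 | 0) | (0 + 0)\{b} | =d=> u19, =d=> u21
  u14 = 0 | (d.0 | d.0) | (0 + 0)\{b} | =d=> u20, =d=> u21
  u15 = (0 + 0 + d.0) | (0 | 0) | a.(0 + 0)\{b} | =a=> u19, =d=> u22
  u16 = 0 | (0 | d.0) | a.(0 + 0)\{b} | =a=> u20, =d=> u22
  u17 = 0 | (d.0 | 0) | a.(0 + 0)\{b} | =a=> u21, =d=> u22
  u18 = 0 | (0 | 0) | d.a.(0 + 0)\{b} | =d=> u22
  u19 = (0 + 0 + d.0) | (0 | 0) | (0 + 0)\{b} | =d=> u23
  u20 = 0 | (0 | d.0) | (0 + 0)\{b} | =d=> u23
  u21 = 0 | (d.0 | 0) | (0 + 0)\{b} | =d=> u23
  u22 = 0 | (0 | 0) | a.(0 + 0)\{b} | =a=> u23
  u23 = 0 | (0 | 0) | (0 + 0)\{b} | deadlocked
Reachable graph of Q (24 states):
  v0 = (0 + (d.(0 + 0))\{b,d} + (0 + 0 + d.0) | (d.0 | d.0)) | d.a.(0 + 0)\{b} | =d=> v1, =d=> v2, =d=> v3, =d=> v4
  v1 = (0 + (d.(0 + 0))\{b,d} + (0 + 0 + d.0) | (d.0 | d.0)) | a.(0 + 0)\{b} | =a=> v5, =d=> v6, =d=> v7, =d=> v8
  v2 = (0 + 0 + d.0) | (0 | d.0) | d.a.(0 + 0)\{b} | =d=> v10, =d=> v6, =d=> v9
  v3 = (0 + 0 + d.0) | (d.0 | 0) | d.a.(0 + 0)\{b} | =d=> v11, =d=> v7, =d=> v9
  v4 = 0 | (d.0 | d.0) | d.a.(0 + 0)\{b} | =d=> v10, =d=> v11, =d=> v8
  v5 = (0 + (d.(0 + 0))\{b,d} + (0 + 0 + d.0) | (d.0 | d.0)) | (0 + 0)\{b} | =d=> v12, =d=> v13, =d=> v14
  v6 = (0 + 0 + d.0) | (0 | d.0) | a.(0 + 0)\{b} | =a=> v12, =d=> v15, =d=> v16
  v7 = (0 + 0 + d.0) | (d.0 | 0) | a.(0 + 0)\{b} | =a=> v13, =d=> v15, =d=> v17
  v8 = 0 | (d.0 | d.0) | a.(0 + 0)\{b} | =a=> v14, =d=> v16, =d=> v17
  v9 = (0 + 0 + d.0) | (0 | 0) | d.a.(0 + 0)\{b} | =d=> v15, =d=> v18
  v10 = 0 | (0 | d.0) | d.a.(0 + 0)\{b} | =d=> v16, =d=> v18
  v11 = 0 | (d.0 | 0) | d.a.(0 + 0)\{b} | =d=> v17, =d=> v18
  v12 = (0 + 0 + d.0) | (0 | d.0) | (0 + 0)\{b} | =d=> v19, =d=> v20
  v13 = (0 + 0 + d.0) | (d.0 | 0) | (0 + 0)\{b} | =d=> v19, =d=> v21
  v14 = 0 | (d.0 | d.0) | (0 + 0)\{b} | =d=> v20, =d=> v21
  v15 = (0 + 0 + d.0) | (0 | 0) | a.(0 + 0)\{b} | =a=> v19, =d=> v22
  v16 = 0 | (0 | d.0) | a.(0 + 0)\{b} | =a=> v20, =d=> v22
  v17 = 0 | (d.0 | 0) | a.(0 + 0)\{b} | =a=> v21, =d=> v22
  v18 = 0 | (0 | 0) | d.a.(0 + 0)\{b} | =d=> v22
  v19 = (0 + 0 + d.0) | (0 | 0) | (0 + 0)\{b} | =d=> v23
  v20 = 0 | (0 | d.0) | (0 + 0)\{b} | =d=> v23
  v21 = 0 | (d.0 | 0) | (0 + 0)\{b} | =d=> v23
  v22 = 0 | (0 | 0) | a.(0 + 0)\{b} | =a=> v23
  v23 = 0 | (0 | 0) | (0 + 0)\{b} | deadlocked
Bisimilarity quotient blocks:
  B0 = {u0, v0}
  B1 = {u1, v1}
  B2 = {u6, u7, u8, v6, v7, v8}
  B3 = {u15, u16, u17, v15, v16, v17}
  B4 = {u19, u20, u21, v19, v20, v21}
  B5 = {u23, v23}
  B6 = {u22, v22}
  B7 = {u12, u13, u14, v12, v13, v14}
  B8 = {u5, v5}
  B9 = {u2, u3, u4, v2, v3, v4}
  B10 = {u10, u11, u9, v10, v11, v9}
  B11 = {u18, v18}
u0 ∈ B0, v0 ∈ B0 → same block

YES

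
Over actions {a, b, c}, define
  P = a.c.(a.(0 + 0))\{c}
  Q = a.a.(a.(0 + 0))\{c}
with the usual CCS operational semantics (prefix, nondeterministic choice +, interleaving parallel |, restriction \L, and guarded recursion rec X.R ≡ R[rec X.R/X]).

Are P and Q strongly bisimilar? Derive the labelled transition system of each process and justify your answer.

P ≁ Q

LTS(P): 4 reachable states
  p0 = a.c.(a.(0 + 0))\{c} ⊢ ··a··> p1
  p1 = c.(a.(0 + 0))\{c} ⊢ ··c··> p2
  p2 = (a.(0 + 0))\{c} ⊢ ··a··> p3
  p3 = (0 + 0)\{c} ⊢ ∅
LTS(Q): 4 reachable states
  q0 = a.a.(a.(0 + 0))\{c} ⊢ ··a··> q1
  q1 = a.(a.(0 + 0))\{c} ⊢ ··a··> q2
  q2 = (a.(0 + 0))\{c} ⊢ ··a··> q3
  q3 = (0 + 0)\{c} ⊢ ∅
Bisimilarity quotient blocks:
  B0 = {p0}
  B1 = {p1}
  B2 = {p2, q2}
  B3 = {p3, q3}
  B4 = {q0}
  B5 = {q1}
p0 ∈ B0, q0 ∈ B4 → different blocks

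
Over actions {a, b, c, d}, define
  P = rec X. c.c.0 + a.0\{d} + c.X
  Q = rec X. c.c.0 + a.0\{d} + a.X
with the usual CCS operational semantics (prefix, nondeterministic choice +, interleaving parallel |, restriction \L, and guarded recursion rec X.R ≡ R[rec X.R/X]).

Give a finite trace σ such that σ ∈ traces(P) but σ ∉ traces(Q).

ca

Reachable graph of P (4 states):
  s0 = rec X. c.c.0 + a.0\{d} + c.X | =a=> s1, =c=> s0, =c=> s2
  s1 = 0\{d} | ∅
  s2 = c.0 | =c=> s3
  s3 = 0 | ∅
Reachable graph of Q (4 states):
  t0 = rec X. c.c.0 + a.0\{d} + a.X | =a=> t0, =a=> t1, =c=> t2
  t1 = 0\{d} | ∅
  t2 = c.0 | =c=> t3
  t3 = 0 | ∅
Executing ca from P (initial set {s0}):
  step 1 (c): {s0, s2}
  step 2 (a): {s1}
  P completes σ.
Executing ca from Q (initial set {t0}):
  step 1 (c): {t2}
  step 2 (a): no successor for Q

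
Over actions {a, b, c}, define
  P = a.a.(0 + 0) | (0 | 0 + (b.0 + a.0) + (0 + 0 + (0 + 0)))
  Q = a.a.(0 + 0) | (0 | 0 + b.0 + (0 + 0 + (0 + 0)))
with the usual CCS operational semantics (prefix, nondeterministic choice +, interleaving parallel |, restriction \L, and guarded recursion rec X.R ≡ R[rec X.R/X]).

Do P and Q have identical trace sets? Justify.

Reachable graph of P (6 states):
  m0 = a.a.(0 + 0) | (0 | 0 + (b.0 + a.0) + (0 + 0 + (0 + 0))) → --a--▸ m1, --a--▸ m2, --b--▸ m2
  m1 = a.(0 + 0) | (0 | 0 + (b.0 + a.0) + (0 + 0 + (0 + 0))) → --a--▸ m3, --a--▸ m4, --b--▸ m4
  m2 = a.a.(0 + 0) | 0 → --a--▸ m4
  m3 = (0 + 0) | (0 | 0 + (b.0 + a.0) + (0 + 0 + (0 + 0))) → --a--▸ m5, --b--▸ m5
  m4 = a.(0 + 0) | 0 → --a--▸ m5
  m5 = (0 + 0) | 0 → stopped
Reachable graph of Q (6 states):
  n0 = a.a.(0 + 0) | (0 | 0 + b.0 + (0 + 0 + (0 + 0))) → --a--▸ n1, --b--▸ n2
  n1 = a.(0 + 0) | (0 | 0 + b.0 + (0 + 0 + (0 + 0))) → --a--▸ n3, --b--▸ n4
  n2 = a.a.(0 + 0) | 0 → --a--▸ n4
  n3 = (0 + 0) | (0 | 0 + b.0 + (0 + 0 + (0 + 0))) → --b--▸ n5
  n4 = a.(0 + 0) | 0 → --a--▸ n5
  n5 = (0 + 0) | 0 → stopped
Executing aaa from P (initial set {m0}):
  after a @ step 1: {m1, m2}
  after a @ step 2: {m3, m4}
  after a @ step 3: {m5}
  P completes σ.
Executing aaa from Q (initial set {n0}):
  after a @ step 1: {n1}
  after a @ step 2: {n3}
  after a @ step 3: no successor for Q

NO — witness ⟨aaa⟩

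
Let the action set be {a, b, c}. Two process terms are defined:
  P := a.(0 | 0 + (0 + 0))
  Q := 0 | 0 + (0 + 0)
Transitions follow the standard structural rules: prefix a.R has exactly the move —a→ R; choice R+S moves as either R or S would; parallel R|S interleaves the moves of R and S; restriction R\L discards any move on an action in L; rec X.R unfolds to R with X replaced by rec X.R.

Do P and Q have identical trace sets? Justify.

traces(P) ≠ traces(Q) — witness ⟨a⟩

LTS(P): 2 reachable states
  s0 = a.(0 | 0 + (0 + 0)) :: -a-> s1
  s1 = 0 | 0 + (0 + 0) :: stopped
LTS(Q): 1 reachable states
  t0 = 0 | 0 + (0 + 0) :: stopped
Executing a from P (initial set {s0}):
  after a @ step 1: {s1}
  — P admits the full trace.
Executing a from Q (initial set {t0}):
  after a @ step 1: no successor for Q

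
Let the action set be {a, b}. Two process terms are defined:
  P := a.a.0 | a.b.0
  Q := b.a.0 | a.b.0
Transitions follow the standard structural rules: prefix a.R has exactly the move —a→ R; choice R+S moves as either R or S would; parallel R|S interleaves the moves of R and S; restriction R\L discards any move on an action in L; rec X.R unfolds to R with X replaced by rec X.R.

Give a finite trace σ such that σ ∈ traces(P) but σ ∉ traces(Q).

P's transition system — 9 states:
  u0 = a.a.0 | a.b.0 ⊢ —a→ u1, —a→ u2
  u1 = a.0 | a.b.0 ⊢ —a→ u3, —a→ u4
  u2 = a.a.0 | b.0 ⊢ —a→ u4, —b→ u5
  u3 = 0 | a.b.0 ⊢ —a→ u6
  u4 = a.0 | b.0 ⊢ —a→ u6, —b→ u7
  u5 = a.a.0 | 0 ⊢ —a→ u7
  u6 = 0 | b.0 ⊢ —b→ u8
  u7 = a.0 | 0 ⊢ —a→ u8
  u8 = 0 | 0 ⊢ ·
Q's transition system — 9 states:
  v0 = b.a.0 | a.b.0 ⊢ —a→ v1, —b→ v2
  v1 = b.a.0 | b.0 ⊢ —b→ v3, —b→ v4
  v2 = a.0 | a.b.0 ⊢ —a→ v3, —a→ v5
  v3 = a.0 | b.0 ⊢ —a→ v6, —b→ v7
  v4 = b.a.0 | 0 ⊢ —b→ v7
  v5 = 0 | a.b.0 ⊢ —a→ v6
  v6 = 0 | b.0 ⊢ —b→ v8
  v7 = a.0 | 0 ⊢ —a→ v8
  v8 = 0 | 0 ⊢ ·
Executing aa from P (initial set {u0}):
  [1] a ⇒ {u1, u2}
  [2] a ⇒ {u3, u4}
  ✓ P
Executing aa from Q (initial set {v0}):
  [1] a ⇒ {v1}
  [2] a ⇒ no successor for Q

aa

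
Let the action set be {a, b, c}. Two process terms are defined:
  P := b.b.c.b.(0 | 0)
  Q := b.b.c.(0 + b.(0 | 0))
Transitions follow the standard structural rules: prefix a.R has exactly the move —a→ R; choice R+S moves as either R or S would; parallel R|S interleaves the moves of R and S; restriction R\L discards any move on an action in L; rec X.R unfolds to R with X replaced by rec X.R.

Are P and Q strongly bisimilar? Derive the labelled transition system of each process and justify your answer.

LTS(P): 5 reachable states
  u0 = b.b.c.b.(0 | 0) ⊢ —b→ u1
  u1 = b.c.b.(0 | 0) ⊢ —b→ u2
  u2 = c.b.(0 | 0) ⊢ —c→ u3
  u3 = b.(0 | 0) ⊢ —b→ u4
  u4 = 0 | 0 ⊢ ∅
LTS(Q): 5 reachable states
  v0 = b.b.c.(0 + b.(0 | 0)) ⊢ —b→ v1
  v1 = b.c.(0 + b.(0 | 0)) ⊢ —b→ v2
  v2 = c.(0 + b.(0 | 0)) ⊢ —c→ v3
  v3 = 0 + b.(0 | 0) ⊢ —b→ v4
  v4 = 0 | 0 ⊢ ∅
Partition-refinement fixed point:
  B0 = {u0, v0}
  B1 = {u1, v1}
  B2 = {u2, v2}
  B3 = {u3, v3}
  B4 = {u4, v4}
u0 ∈ B0, v0 ∈ B0 → same block

P ~ Q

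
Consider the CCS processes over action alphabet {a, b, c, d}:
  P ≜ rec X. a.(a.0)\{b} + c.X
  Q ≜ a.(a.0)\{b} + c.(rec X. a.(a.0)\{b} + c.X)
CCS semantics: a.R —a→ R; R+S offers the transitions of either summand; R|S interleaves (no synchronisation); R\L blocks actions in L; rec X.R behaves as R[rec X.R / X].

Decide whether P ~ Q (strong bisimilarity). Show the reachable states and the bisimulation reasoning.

P's transition system — 3 states:
  u0 = rec X. a.(a.0)\{b} + c.X → --a--▸ u1, --c--▸ u0
  u1 = (a.0)\{b} → --a--▸ u2
  u2 = 0\{b} → ∅
Q's transition system — 4 states:
  v0 = a.(a.0)\{b} + c.(rec X. a.(a.0)\{b} + c.X) → --a--▸ v1, --c--▸ v2
  v1 = (a.0)\{b} → --a--▸ v3
  v2 = rec X. a.(a.0)\{b} + c.X → --a--▸ v1, --c--▸ v2
  v3 = 0\{b} → ∅
Coarsest stable partition (strong bisimilarity classes):
  B0 = {u0, v0, v2}
  B1 = {u1, v1}
  B2 = {u2, v3}
u0 ∈ B0, v0 ∈ B0 → same block

P ~ Q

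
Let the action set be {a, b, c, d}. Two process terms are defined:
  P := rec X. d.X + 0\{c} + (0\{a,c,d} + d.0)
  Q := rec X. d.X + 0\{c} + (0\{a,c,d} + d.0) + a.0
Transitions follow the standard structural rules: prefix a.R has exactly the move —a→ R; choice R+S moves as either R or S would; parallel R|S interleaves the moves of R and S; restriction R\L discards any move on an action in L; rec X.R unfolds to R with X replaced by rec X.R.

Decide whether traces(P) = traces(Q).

P's transition system — 2 states:
  s0 = rec X. d.X + 0\{c} + (0\{a,c,d} + d.0) ⊢ —d→ s0, —d→ s1
  s1 = 0 ⊢ ∅
Q's transition system — 2 states:
  t0 = rec X. d.X + 0\{c} + (0\{a,c,d} + d.0) + a.0 ⊢ —a→ t1, —d→ t0, —d→ t1
  t1 = 0 ⊢ ∅
Executing a from Q (initial set {t0}):
  step 1 (a): {t1}
  Q completes σ.
Executing a from P (initial set {s0}):
  step 1 (a): ∅ (P stuck)

trace-distinct — witness ⟨a⟩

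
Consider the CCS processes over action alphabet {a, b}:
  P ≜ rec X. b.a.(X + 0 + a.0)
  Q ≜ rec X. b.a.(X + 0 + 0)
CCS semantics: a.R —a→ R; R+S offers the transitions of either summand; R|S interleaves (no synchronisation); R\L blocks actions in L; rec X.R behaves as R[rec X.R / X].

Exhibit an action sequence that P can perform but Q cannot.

Reachable graph of P (4 states):
  m0 = rec X. b.a.(X + 0 + a.0) :: —b→ m1
  m1 = a.((rec X. b.a.(X + 0 + a.0)) + 0 + a.0) :: —a→ m2
  m2 = (rec X. b.a.(X + 0 + a.0)) + 0 + a.0 :: —a→ m3, —b→ m1
  m3 = 0 :: ·
Reachable graph of Q (3 states):
  n0 = rec X. b.a.(X + 0 + 0) :: —b→ n1
  n1 = a.((rec X. b.a.(X + 0 + 0)) + 0 + 0) :: —a→ n2
  n2 = (rec X. b.a.(X + 0 + 0)) + 0 + 0 :: —b→ n1
Run σ = ⟨baa⟩ on P: start {m0}
  step 1 (b): {m1}
  step 2 (a): {m2}
  step 3 (a): {m3}
  ✓ P
Run σ = ⟨baa⟩ on Q: start {n0}
  step 1 (b): {n1}
  step 2 (a): {n2}
  step 3 (a): no successor for Q

baa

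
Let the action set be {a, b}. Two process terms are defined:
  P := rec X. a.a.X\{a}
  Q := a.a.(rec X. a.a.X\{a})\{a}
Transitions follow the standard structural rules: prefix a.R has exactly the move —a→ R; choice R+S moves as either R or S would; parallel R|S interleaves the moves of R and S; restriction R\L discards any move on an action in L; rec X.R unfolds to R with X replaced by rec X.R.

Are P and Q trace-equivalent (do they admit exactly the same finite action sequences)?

LTS(P): 3 reachable states
  u0 = rec X. a.a.X\{a} :: —a→ u1
  u1 = a.(rec X. a.a.X\{a})\{a} :: —a→ u2
  u2 = (rec X. a.a.X\{a})\{a} :: deadlocked
LTS(Q): 3 reachable states
  v0 = a.a.(rec X. a.a.X\{a})\{a} :: —a→ v1
  v1 = a.(rec X. a.a.X\{a})\{a} :: —a→ v2
  v2 = (rec X. a.a.X\{a})\{a} :: deadlocked
Coarsest stable partition (strong bisimilarity classes):
  B0 = {u0, v0}
  B1 = {u1, v1}
  B2 = {u2, v2}
u0 ∈ B0, v0 ∈ B0 → same block
Bisimilar ⇒ trace-equivalent.

trace-equivalent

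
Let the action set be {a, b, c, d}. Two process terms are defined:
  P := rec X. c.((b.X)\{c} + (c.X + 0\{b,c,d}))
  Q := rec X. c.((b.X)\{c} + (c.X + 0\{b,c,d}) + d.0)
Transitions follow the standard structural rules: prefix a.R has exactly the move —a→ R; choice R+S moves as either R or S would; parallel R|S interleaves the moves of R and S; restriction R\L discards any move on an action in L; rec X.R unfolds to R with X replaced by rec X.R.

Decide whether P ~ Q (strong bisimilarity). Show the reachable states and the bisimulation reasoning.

P ≁ Q

P's transition system — 3 states:
  s0 = rec X. c.((b.X)\{c} + (c.X + 0\{b,c,d})) has moves =c=> s1
  s1 = (b.(rec X. c.((b.X)\{c} + (c.X + 0\{b,c,d}))))\{c} + (c.(rec X. c.((b.X)\{c} + (c.X + 0\{b,c,d}))) + 0\{b,c,d}) has moves =b=> s2, =c=> s0
  s2 = (rec X. c.((b.X)\{c} + (c.X + 0\{b,c,d})))\{c} has moves (no moves)
Q's transition system — 4 states:
  t0 = rec X. c.((b.X)\{c} + (c.X + 0\{b,c,d}) + d.0) has moves =c=> t1
  t1 = (b.(rec X. c.((b.X)\{c} + (c.X + 0\{b,c,d}) + d.0)))\{c} + (c.(rec X. c.((b.X)\{c} + (c.X + 0\{b,c,d}) + d.0)) + 0\{b,c,d}) + d.0 has moves =b=> t2, =c=> t0, =d=> t3
  t2 = (rec X. c.((b.X)\{c} + (c.X + 0\{b,c,d}) + d.0))\{c} has moves (no moves)
  t3 = 0 has moves (no moves)
Coarsest stable partition (strong bisimilarity classes):
  B0 = {s0}
  B1 = {s1}
  B2 = {s2, t2, t3}
  B3 = {t0}
  B4 = {t1}
s0 ∈ B0, t0 ∈ B3 → different blocks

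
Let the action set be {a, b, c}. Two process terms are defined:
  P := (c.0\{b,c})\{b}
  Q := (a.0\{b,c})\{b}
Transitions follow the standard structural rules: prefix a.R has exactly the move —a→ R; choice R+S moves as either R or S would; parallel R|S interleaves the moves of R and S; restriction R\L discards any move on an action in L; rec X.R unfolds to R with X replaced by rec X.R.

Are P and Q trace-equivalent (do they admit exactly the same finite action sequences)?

traces(P) ≠ traces(Q) — witness ⟨c⟩

P's transition system — 2 states:
  u0 = (c.0\{b,c})\{b} :: =c=> u1
  u1 = 0\{b,c}\{b} :: stopped
Q's transition system — 2 states:
  v0 = (a.0\{b,c})\{b} :: =a=> v1
  v1 = 0\{b,c}\{b} :: stopped
Run σ = ⟨c⟩ on P: start {u0}
  step 1 (c): {u1}
  ✓ P
Run σ = ⟨c⟩ on Q: start {v0}
  step 1 (c): ∅ (Q stuck)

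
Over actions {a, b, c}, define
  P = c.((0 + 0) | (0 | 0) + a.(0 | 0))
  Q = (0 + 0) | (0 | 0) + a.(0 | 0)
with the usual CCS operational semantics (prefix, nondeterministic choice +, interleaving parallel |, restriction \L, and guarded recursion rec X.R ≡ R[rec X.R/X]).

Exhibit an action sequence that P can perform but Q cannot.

Reachable graph of P (3 states):
  s0 = c.((0 + 0) | (0 | 0) + a.(0 | 0)) ⊢ =c=> s1
  s1 = (0 + 0) | (0 | 0) + a.(0 | 0) ⊢ =a=> s2
  s2 = 0 | 0 ⊢ (no moves)
Reachable graph of Q (2 states):
  t0 = (0 + 0) | (0 | 0) + a.(0 | 0) ⊢ =a=> t1
  t1 = 0 | 0 ⊢ (no moves)
Executing c from P (initial set {s0}):
  [1] c ⇒ {s1}
  — P admits the full trace.
Executing c from Q (initial set {t0}):
  [1] c ⇒ ∅  — Q cannot continue

c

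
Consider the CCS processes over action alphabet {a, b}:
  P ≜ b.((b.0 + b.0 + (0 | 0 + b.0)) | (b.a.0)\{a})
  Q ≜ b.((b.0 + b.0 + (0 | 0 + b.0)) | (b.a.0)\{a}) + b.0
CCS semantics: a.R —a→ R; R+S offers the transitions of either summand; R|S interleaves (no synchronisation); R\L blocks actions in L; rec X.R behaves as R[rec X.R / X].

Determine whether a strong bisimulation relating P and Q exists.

not bisimilar

Reachable graph of P (5 states):
  u0 = b.((b.0 + b.0 + (0 | 0 + b.0)) | (b.a.0)\{a}) ⊢ -b-> u1
  u1 = (b.0 + b.0 + (0 | 0 + b.0)) | (b.a.0)\{a} ⊢ -b-> u2, -b-> u3
  u2 = (b.0 + b.0 + (0 | 0 + b.0)) | (a.0)\{a} ⊢ -b-> u4
  u3 = 0 | (b.a.0)\{a} ⊢ -b-> u4
  u4 = 0 | (a.0)\{a} ⊢ deadlocked
Reachable graph of Q (6 states):
  v0 = b.((b.0 + b.0 + (0 | 0 + b.0)) | (b.a.0)\{a}) + b.0 ⊢ -b-> v1, -b-> v2
  v1 = (b.0 + b.0 + (0 | 0 + b.0)) | (b.a.0)\{a} ⊢ -b-> v3, -b-> v4
  v2 = 0 ⊢ deadlocked
  v3 = (b.0 + b.0 + (0 | 0 + b.0)) | (a.0)\{a} ⊢ -b-> v5
  v4 = 0 | (b.a.0)\{a} ⊢ -b-> v5
  v5 = 0 | (a.0)\{a} ⊢ deadlocked
Bisimilarity quotient blocks:
  B0 = {u0}
  B1 = {u1, v1}
  B2 = {u2, u3, v3, v4}
  B3 = {u4, v2, v5}
  B4 = {v0}
u0 ∈ B0, v0 ∈ B4 → different blocks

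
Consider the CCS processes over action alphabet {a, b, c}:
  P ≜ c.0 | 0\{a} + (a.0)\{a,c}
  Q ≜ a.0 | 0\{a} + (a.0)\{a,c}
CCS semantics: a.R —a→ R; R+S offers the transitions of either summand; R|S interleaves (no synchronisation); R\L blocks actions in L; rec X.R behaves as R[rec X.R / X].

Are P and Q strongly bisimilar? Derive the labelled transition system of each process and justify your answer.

P's transition system — 2 states:
  p0 = c.0 | 0\{a} + (a.0)\{a,c} :: =c=> p1
  p1 = 0 | 0\{a} :: (no moves)
Q's transition system — 2 states:
  q0 = a.0 | 0\{a} + (a.0)\{a,c} :: =a=> q1
  q1 = 0 | 0\{a} :: (no moves)
Coarsest stable partition (strong bisimilarity classes):
  B0 = {p0}
  B1 = {p1, q1}
  B2 = {q0}
p0 ∈ B0, q0 ∈ B2 → different blocks

NO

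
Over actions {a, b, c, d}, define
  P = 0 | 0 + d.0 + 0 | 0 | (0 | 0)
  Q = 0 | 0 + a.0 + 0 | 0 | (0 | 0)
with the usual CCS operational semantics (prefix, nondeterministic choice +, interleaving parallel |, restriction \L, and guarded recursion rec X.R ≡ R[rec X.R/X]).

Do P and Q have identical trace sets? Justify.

trace-distinct — witness ⟨d⟩

LTS(P): 2 reachable states
  u0 = 0 | 0 + d.0 + 0 | 0 | (0 | 0) :: -d-> u1
  u1 = 0 :: deadlocked
LTS(Q): 2 reachable states
  v0 = 0 | 0 + a.0 + 0 | 0 | (0 | 0) :: -a-> v1
  v1 = 0 :: deadlocked
Run σ = ⟨d⟩ on P: start {u0}
  after d @ step 1: {u1}
  ✓ P
Run σ = ⟨d⟩ on Q: start {v0}
  after d @ step 1: ∅ (Q stuck)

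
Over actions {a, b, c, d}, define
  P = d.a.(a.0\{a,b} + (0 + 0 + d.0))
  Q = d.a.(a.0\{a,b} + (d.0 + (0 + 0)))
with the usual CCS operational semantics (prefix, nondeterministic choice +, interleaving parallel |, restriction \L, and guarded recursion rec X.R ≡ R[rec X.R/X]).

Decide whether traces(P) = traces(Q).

trace-equivalent

Reachable graph of P (5 states):
  m0 = d.a.(a.0\{a,b} + (0 + 0 + d.0)) :: --d--▸ m1
  m1 = a.(a.0\{a,b} + (0 + 0 + d.0)) :: --a--▸ m2
  m2 = a.0\{a,b} + (0 + 0 + d.0) :: --a--▸ m3, --d--▸ m4
  m3 = 0\{a,b} :: stopped
  m4 = 0 :: stopped
Reachable graph of Q (5 states):
  n0 = d.a.(a.0\{a,b} + (d.0 + (0 + 0))) :: --d--▸ n1
  n1 = a.(a.0\{a,b} + (d.0 + (0 + 0))) :: --a--▸ n2
  n2 = a.0\{a,b} + (d.0 + (0 + 0)) :: --a--▸ n3, --d--▸ n4
  n3 = 0\{a,b} :: stopped
  n4 = 0 :: stopped
Coarsest stable partition (strong bisimilarity classes):
  B0 = {m0, n0}
  B1 = {m1, n1}
  B2 = {m2, n2}
  B3 = {m3, m4, n3, n4}
m0 ∈ B0, n0 ∈ B0 → same block
Bisimilar ⇒ trace-equivalent.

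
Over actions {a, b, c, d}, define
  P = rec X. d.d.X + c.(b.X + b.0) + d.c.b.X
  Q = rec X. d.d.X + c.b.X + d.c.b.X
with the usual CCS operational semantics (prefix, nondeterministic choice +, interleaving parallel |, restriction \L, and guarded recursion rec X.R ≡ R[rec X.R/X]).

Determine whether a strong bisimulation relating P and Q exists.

P ≁ Q

P's transition system — 6 states:
  s0 = rec X. d.d.X + c.(b.X + b.0) + d.c.b.X ⊢ ··c··> s1, ··d··> s2, ··d··> s3
  s1 = b.(rec X. d.d.X + c.(b.X + b.0) + d.c.b.X) + b.0 ⊢ ··b··> s0, ··b··> s4
  s2 = c.b.(rec X. d.d.X + c.(b.X + b.0) + d.c.b.X) ⊢ ··c··> s5
  s3 = d.(rec X. d.d.X + c.(b.X + b.0) + d.c.b.X) ⊢ ··d··> s0
  s4 = 0 ⊢ ∅
  s5 = b.(rec X. d.d.X + c.(b.X + b.0) + d.c.b.X) ⊢ ··b··> s0
Q's transition system — 4 states:
  t0 = rec X. d.d.X + c.b.X + d.c.b.X ⊢ ··c··> t1, ··d··> t2, ··d··> t3
  t1 = b.(rec X. d.d.X + c.b.X + d.c.b.X) ⊢ ··b··> t0
  t2 = c.b.(rec X. d.d.X + c.b.X + d.c.b.X) ⊢ ··c··> t1
  t3 = d.(rec X. d.d.X + c.b.X + d.c.b.X) ⊢ ··d··> t0
Coarsest stable partition (strong bisimilarity classes):
  B0 = {s0}
  B1 = {s3}
  B2 = {s1}
  B3 = {s4}
  B4 = {s2}
  B5 = {s5}
  B6 = {t0}
  B7 = {t1}
  B8 = {t3}
  B9 = {t2}
s0 ∈ B0, t0 ∈ B6 → different blocks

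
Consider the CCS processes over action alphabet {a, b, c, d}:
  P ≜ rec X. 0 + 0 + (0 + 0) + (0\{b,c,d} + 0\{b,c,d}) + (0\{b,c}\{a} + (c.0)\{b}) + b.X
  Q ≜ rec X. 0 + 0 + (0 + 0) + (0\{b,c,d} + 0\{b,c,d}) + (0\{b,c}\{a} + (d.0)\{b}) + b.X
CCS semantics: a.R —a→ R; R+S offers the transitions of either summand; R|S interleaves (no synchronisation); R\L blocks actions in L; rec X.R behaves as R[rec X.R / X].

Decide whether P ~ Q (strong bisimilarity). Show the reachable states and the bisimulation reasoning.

P's transition system — 2 states:
  p0 = rec X. 0 + 0 + (0 + 0) + (0\{b,c,d} + 0\{b,c,d}) + (0\{b,c}\{a} + (c.0)\{b}) + b.X :: ··b··> p0, ··c··> p1
  p1 = 0\{b} :: stopped
Q's transition system — 2 states:
  q0 = rec X. 0 + 0 + (0 + 0) + (0\{b,c,d} + 0\{b,c,d}) + (0\{b,c}\{a} + (d.0)\{b}) + b.X :: ··b··> q0, ··d··> q1
  q1 = 0\{b} :: stopped
Bisimilarity quotient blocks:
  B0 = {p0}
  B1 = {p1, q1}
  B2 = {q0}
p0 ∈ B0, q0 ∈ B2 → different blocks

not bisimilar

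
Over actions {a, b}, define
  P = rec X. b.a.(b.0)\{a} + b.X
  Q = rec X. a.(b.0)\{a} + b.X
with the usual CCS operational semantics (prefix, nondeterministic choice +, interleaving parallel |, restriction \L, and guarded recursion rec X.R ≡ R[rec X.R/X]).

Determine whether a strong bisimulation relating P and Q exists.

P ≁ Q

P's transition system — 4 states:
  m0 = rec X. b.a.(b.0)\{a} + b.X has moves ··b··> m0, ··b··> m1
  m1 = a.(b.0)\{a} has moves ··a··> m2
  m2 = (b.0)\{a} has moves ··b··> m3
  m3 = 0\{a} has moves (no moves)
Q's transition system — 3 states:
  n0 = rec X. a.(b.0)\{a} + b.X has moves ··a··> n1, ··b··> n0
  n1 = (b.0)\{a} has moves ··b··> n2
  n2 = 0\{a} has moves (no moves)
Bisimilarity quotient blocks:
  B0 = {m0}
  B1 = {m1}
  B2 = {m2, n1}
  B3 = {m3, n2}
  B4 = {n0}
m0 ∈ B0, n0 ∈ B4 → different blocks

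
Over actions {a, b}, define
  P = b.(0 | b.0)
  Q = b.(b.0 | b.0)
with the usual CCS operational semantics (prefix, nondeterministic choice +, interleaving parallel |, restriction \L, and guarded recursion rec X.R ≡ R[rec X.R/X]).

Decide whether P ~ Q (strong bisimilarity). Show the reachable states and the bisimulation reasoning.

Reachable graph of P (3 states):
  s0 = b.(0 | b.0) ⊢ ··b··> s1
  s1 = 0 | b.0 ⊢ ··b··> s2
  s2 = 0 | 0 ⊢ ∅
Reachable graph of Q (5 states):
  t0 = b.(b.0 | b.0) ⊢ ··b··> t1
  t1 = b.0 | b.0 ⊢ ··b··> t2, ··b··> t3
  t2 = 0 | b.0 ⊢ ··b··> t4
  t3 = b.0 | 0 ⊢ ··b··> t4
  t4 = 0 | 0 ⊢ ∅
Bisimilarity quotient blocks:
  B0 = {s0, t1}
  B1 = {s1, t2, t3}
  B2 = {s2, t4}
  B3 = {t0}
s0 ∈ B0, t0 ∈ B3 → different blocks

not bisimilar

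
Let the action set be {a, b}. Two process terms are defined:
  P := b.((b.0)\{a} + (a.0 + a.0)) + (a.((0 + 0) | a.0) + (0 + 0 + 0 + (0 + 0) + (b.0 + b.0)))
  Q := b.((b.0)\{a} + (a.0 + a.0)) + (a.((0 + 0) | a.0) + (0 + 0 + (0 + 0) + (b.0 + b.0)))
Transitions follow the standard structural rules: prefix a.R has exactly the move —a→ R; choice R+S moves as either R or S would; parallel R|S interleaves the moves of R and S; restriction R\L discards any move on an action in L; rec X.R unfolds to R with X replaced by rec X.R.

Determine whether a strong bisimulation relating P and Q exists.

bisimilar

P's transition system — 6 states:
  p0 = b.((b.0)\{a} + (a.0 + a.0)) + (a.((0 + 0) | a.0) + (0 + 0 + 0 + (0 + 0) + (b.0 + b.0))) | =a=> p1, =b=> p2, =b=> p3
  p1 = (0 + 0) | a.0 | =a=> p4
  p2 = (b.0)\{a} + (a.0 + a.0) | =a=> p3, =b=> p5
  p3 = 0 | (no moves)
  p4 = (0 + 0) | 0 | (no moves)
  p5 = 0\{a} | (no moves)
Q's transition system — 6 states:
  q0 = b.((b.0)\{a} + (a.0 + a.0)) + (a.((0 + 0) | a.0) + (0 + 0 + (0 + 0) + (b.0 + b.0))) | =a=> q1, =b=> q2, =b=> q3
  q1 = (0 + 0) | a.0 | =a=> q4
  q2 = (b.0)\{a} + (a.0 + a.0) | =a=> q3, =b=> q5
  q3 = 0 | (no moves)
  q4 = (0 + 0) | 0 | (no moves)
  q5 = 0\{a} | (no moves)
Coarsest stable partition (strong bisimilarity classes):
  B0 = {p0, q0}
  B1 = {p1, q1}
  B2 = {p3, p4, p5, q3, q4, q5}
  B3 = {p2, q2}
p0 ∈ B0, q0 ∈ B0 → same block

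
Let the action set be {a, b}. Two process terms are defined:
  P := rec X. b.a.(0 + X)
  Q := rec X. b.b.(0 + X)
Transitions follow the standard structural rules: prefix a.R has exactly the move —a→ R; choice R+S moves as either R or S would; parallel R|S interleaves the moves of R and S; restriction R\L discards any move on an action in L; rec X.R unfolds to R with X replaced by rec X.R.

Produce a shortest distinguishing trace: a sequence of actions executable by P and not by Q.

LTS(P): 3 reachable states
  s0 = rec X. b.a.(0 + X) | —b→ s1
  s1 = a.(0 + (rec X. b.a.(0 + X))) | —a→ s2
  s2 = 0 + (rec X. b.a.(0 + X)) | —b→ s1
LTS(Q): 3 reachable states
  t0 = rec X. b.b.(0 + X) | —b→ t1
  t1 = b.(0 + (rec X. b.b.(0 + X))) | —b→ t2
  t2 = 0 + (rec X. b.b.(0 + X)) | —b→ t1
Trace ⟨ba⟩ through P, begin at {s0}:
  step 1 (b): {s1}
  step 2 (a): {s2}
  P completes σ.
Trace ⟨ba⟩ through Q, begin at {t0}:
  step 1 (b): {t1}
  step 2 (a): ∅ (Q stuck)

ba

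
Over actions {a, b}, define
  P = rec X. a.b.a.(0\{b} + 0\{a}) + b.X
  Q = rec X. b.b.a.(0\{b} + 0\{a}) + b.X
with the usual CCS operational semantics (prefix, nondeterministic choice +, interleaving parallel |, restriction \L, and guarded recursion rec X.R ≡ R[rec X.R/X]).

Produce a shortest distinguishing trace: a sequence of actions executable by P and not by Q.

P's transition system — 4 states:
  p0 = rec X. a.b.a.(0\{b} + 0\{a}) + b.X | ··a··> p1, ··b··> p0
  p1 = b.a.(0\{b} + 0\{a}) | ··b··> p2
  p2 = a.(0\{b} + 0\{a}) | ··a··> p3
  p3 = 0\{b} + 0\{a} | ·
Q's transition system — 4 states:
  q0 = rec X. b.b.a.(0\{b} + 0\{a}) + b.X | ··b··> q0, ··b··> q1
  q1 = b.a.(0\{b} + 0\{a}) | ··b··> q2
  q2 = a.(0\{b} + 0\{a}) | ··a··> q3
  q3 = 0\{b} + 0\{a} | ·
Run σ = ⟨a⟩ on P: start {p0}
  [1] a ⇒ {p1}
  — P admits the full trace.
Run σ = ⟨a⟩ on Q: start {q0}
  [1] a ⇒ ∅  — Q cannot continue

a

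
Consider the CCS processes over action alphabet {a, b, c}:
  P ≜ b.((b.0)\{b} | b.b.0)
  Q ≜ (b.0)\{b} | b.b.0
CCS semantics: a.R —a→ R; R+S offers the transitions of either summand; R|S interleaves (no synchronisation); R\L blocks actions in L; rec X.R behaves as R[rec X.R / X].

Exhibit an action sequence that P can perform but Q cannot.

bbb

P's transition system — 4 states:
  u0 = b.((b.0)\{b} | b.b.0) | =b=> u1
  u1 = (b.0)\{b} | b.b.0 | =b=> u2
  u2 = (b.0)\{b} | b.0 | =b=> u3
  u3 = (b.0)\{b} | 0 | ∅
Q's transition system — 3 states:
  v0 = (b.0)\{b} | b.b.0 | =b=> v1
  v1 = (b.0)\{b} | b.0 | =b=> v2
  v2 = (b.0)\{b} | 0 | ∅
Trace ⟨bbb⟩ through P, begin at {u0}:
  step 1 (b): {u1}
  step 2 (b): {u2}
  step 3 (b): {u3}
  P completes σ.
Trace ⟨bbb⟩ through Q, begin at {v0}:
  step 1 (b): {v1}
  step 2 (b): {v2}
  step 3 (b): ∅  — Q cannot continue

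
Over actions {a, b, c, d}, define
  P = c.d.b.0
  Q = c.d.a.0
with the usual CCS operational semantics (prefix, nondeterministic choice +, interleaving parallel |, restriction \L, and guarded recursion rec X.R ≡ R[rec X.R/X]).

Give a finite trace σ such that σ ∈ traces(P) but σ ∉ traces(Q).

LTS(P): 4 reachable states
  s0 = c.d.b.0 ⊢ —c→ s1
  s1 = d.b.0 ⊢ —d→ s2
  s2 = b.0 ⊢ —b→ s3
  s3 = 0 ⊢ (no moves)
LTS(Q): 4 reachable states
  t0 = c.d.a.0 ⊢ —c→ t1
  t1 = d.a.0 ⊢ —d→ t2
  t2 = a.0 ⊢ —a→ t3
  t3 = 0 ⊢ (no moves)
Trace ⟨cdb⟩ through P, begin at {s0}:
  after c @ step 1: {s1}
  after d @ step 2: {s2}
  after b @ step 3: {s3}
  ✓ P
Trace ⟨cdb⟩ through Q, begin at {t0}:
  after c @ step 1: {t1}
  after d @ step 2: {t2}
  after b @ step 3: no successor for Q

cdb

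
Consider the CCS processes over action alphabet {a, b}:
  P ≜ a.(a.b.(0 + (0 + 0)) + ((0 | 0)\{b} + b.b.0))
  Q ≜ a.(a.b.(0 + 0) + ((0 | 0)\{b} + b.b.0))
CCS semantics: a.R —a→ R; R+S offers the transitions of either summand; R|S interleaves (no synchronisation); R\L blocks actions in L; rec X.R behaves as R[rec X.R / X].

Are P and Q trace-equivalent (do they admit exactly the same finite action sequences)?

P's transition system — 6 states:
  u0 = a.(a.b.(0 + (0 + 0)) + ((0 | 0)\{b} + b.b.0)) has moves =a=> u1
  u1 = a.b.(0 + (0 + 0)) + ((0 | 0)\{b} + b.b.0) has moves =a=> u2, =b=> u3
  u2 = b.(0 + (0 + 0)) has moves =b=> u4
  u3 = b.0 has moves =b=> u5
  u4 = 0 + (0 + 0) has moves deadlocked
  u5 = 0 has moves deadlocked
Q's transition system — 6 states:
  v0 = a.(a.b.(0 + 0) + ((0 | 0)\{b} + b.b.0)) has moves =a=> v1
  v1 = a.b.(0 + 0) + ((0 | 0)\{b} + b.b.0) has moves =a=> v2, =b=> v3
  v2 = b.(0 + 0) has moves =b=> v4
  v3 = b.0 has moves =b=> v5
  v4 = 0 + 0 has moves deadlocked
  v5 = 0 has moves deadlocked
Coarsest stable partition (strong bisimilarity classes):
  B0 = {u0, v0}
  B1 = {u1, v1}
  B2 = {u2, u3, v2, v3}
  B3 = {u4, u5, v4, v5}
u0 ∈ B0, v0 ∈ B0 → same block
Bisimilar ⇒ trace-equivalent.

traces(P) = traces(Q)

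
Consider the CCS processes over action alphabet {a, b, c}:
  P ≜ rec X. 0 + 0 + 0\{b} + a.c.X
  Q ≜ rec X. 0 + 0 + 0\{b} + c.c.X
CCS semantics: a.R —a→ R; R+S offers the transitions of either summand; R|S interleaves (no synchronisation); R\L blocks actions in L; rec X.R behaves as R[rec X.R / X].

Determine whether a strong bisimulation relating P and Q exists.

Reachable graph of P (2 states):
  p0 = rec X. 0 + 0 + 0\{b} + a.c.X → ··a··> p1
  p1 = c.(rec X. 0 + 0 + 0\{b} + a.c.X) → ··c··> p0
Reachable graph of Q (2 states):
  q0 = rec X. 0 + 0 + 0\{b} + c.c.X → ··c··> q1
  q1 = c.(rec X. 0 + 0 + 0\{b} + c.c.X) → ··c··> q0
Partition-refinement fixed point:
  B0 = {p0}
  B1 = {p1}
  B2 = {q0, q1}
p0 ∈ B0, q0 ∈ B2 → different blocks

P ≁ Q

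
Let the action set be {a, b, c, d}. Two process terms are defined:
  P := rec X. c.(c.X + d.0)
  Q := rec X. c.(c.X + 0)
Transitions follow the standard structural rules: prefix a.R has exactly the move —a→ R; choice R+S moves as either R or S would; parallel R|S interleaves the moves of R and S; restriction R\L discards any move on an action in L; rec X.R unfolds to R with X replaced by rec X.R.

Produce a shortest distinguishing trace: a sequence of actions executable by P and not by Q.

cd

Reachable graph of P (3 states):
  p0 = rec X. c.(c.X + d.0) has moves -c-> p1
  p1 = c.(rec X. c.(c.X + d.0)) + d.0 has moves -c-> p0, -d-> p2
  p2 = 0 has moves ·
Reachable graph of Q (2 states):
  q0 = rec X. c.(c.X + 0) has moves -c-> q1
  q1 = c.(rec X. c.(c.X + 0)) + 0 has moves -c-> q0
Executing cd from P (initial set {p0}):
  after c @ step 1: {p1}
  after d @ step 2: {p2}
  ✓ P
Executing cd from Q (initial set {q0}):
  after c @ step 1: {q1}
  after d @ step 2: ∅  — Q cannot continue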